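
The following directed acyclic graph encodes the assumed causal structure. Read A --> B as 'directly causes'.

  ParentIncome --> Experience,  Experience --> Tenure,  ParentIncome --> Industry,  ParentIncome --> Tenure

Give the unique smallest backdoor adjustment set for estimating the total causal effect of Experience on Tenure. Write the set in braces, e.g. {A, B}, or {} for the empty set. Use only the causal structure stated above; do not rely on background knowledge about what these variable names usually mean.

Variables eligible for adjustment (non-descendants of Experience, excluding Experience and Tenure): {Industry, ParentIncome}.
Backdoor paths from Experience to Tenure:
  P1: Experience <- ParentIncome -> Tenure
The empty set is not sufficient: P1 (Experience <- ParentIncome -> Tenure) has no collider blocking it and no conditioned non-collider, so it is open.
Try {ParentIncome}:
  P1: blocked at fork node ParentIncome ∈ conditioning set.
{ParentIncome} contains no descendant of Experience and blocks every backdoor path.
No other singleton works — e.g. {Industry} leaves P1 open — so {ParentIncome} is the unique smallest valid adjustment set.

{ParentIncome}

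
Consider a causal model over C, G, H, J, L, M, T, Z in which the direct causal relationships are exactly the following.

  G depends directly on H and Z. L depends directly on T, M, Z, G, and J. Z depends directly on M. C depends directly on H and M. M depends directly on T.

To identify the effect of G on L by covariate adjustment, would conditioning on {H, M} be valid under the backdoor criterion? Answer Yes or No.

No

Backdoor paths from G to L (paths whose first edge points into G):
  P1: G <- Z <- M <- T -> L
  P2: G <- Z <- M -> L
  P3: G <- Z -> L
  P4: G <- H -> C <- M <- T -> L
  P5: G <- H -> C <- M -> Z -> L
  P6: G <- H -> C <- M -> L
Condition 1 (no descendant of G in the set): holds — descendants of G are {L}; none are in {H, M}.
Condition 2 (every backdoor path blocked by {H, M}):
  P1: blocked at chain node M ∈ conditioning set.
  P2: blocked at fork node M ∈ conditioning set.
  P3: open — no interior node is in the conditioning set.
  P4: blocked at fork node H ∈ conditioning set.
  P5: blocked at fork node H ∈ conditioning set.
  P6: blocked at fork node H ∈ conditioning set.
{H, M} does not satisfy the backdoor criterion.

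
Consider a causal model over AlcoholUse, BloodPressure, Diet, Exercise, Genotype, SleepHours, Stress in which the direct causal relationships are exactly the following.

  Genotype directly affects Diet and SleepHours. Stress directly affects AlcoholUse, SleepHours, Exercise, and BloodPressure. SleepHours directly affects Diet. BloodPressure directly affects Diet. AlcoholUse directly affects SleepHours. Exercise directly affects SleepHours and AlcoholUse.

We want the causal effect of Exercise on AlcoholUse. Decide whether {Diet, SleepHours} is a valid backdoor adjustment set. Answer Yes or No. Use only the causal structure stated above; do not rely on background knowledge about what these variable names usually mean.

Backdoor paths from Exercise to AlcoholUse (paths whose first edge points into Exercise):
  P1: Exercise <- Stress -> AlcoholUse
  P2: Exercise <- Stress -> BloodPressure -> Diet <- Genotype -> SleepHours <- AlcoholUse
  P3: Exercise <- Stress -> BloodPressure -> Diet <- SleepHours <- AlcoholUse
  P4: Exercise <- Stress -> SleepHours <- AlcoholUse
Condition 1 (no descendant of Exercise in the set): FAILS — Diet and SleepHours are descendants of Exercise.
Condition 2 (every backdoor path blocked by {Diet, SleepHours}):
  P1: open — no interior node is in the conditioning set.
  P2: open — collider(s) Diet, SleepHours are conditioned on (or have a conditioned descendant) and no non-collider on the path is in the set.
  P3: blocked at chain node SleepHours ∈ conditioning set.
  P4: open — collider(s) SleepHours are conditioned on (or have a conditioned descendant) and no non-collider on the path is in the set.
{Diet, SleepHours} does not satisfy the backdoor criterion.

No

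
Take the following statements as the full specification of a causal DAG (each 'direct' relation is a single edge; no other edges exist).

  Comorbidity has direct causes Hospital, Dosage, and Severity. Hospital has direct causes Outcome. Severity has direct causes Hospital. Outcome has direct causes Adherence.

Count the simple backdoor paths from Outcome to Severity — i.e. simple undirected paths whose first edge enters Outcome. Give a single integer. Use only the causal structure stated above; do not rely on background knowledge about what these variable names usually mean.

0

A backdoor path from Outcome to Severity is any simple undirected path whose first edge points into Outcome (i.e. leaves Outcome via a parent).
Parents of Outcome: {Adherence}.
No simple path from any parent of Outcome reaches Severity without revisiting Outcome, so there are no backdoor paths.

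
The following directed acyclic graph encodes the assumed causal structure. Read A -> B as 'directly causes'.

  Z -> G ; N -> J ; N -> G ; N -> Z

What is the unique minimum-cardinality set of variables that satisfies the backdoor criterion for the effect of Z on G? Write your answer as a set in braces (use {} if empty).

Variables eligible for adjustment (non-descendants of Z, excluding Z and G): {J, N}.
Backdoor paths from Z to G:
  P1: Z <- N -> G
The empty set is not sufficient: P1 (Z <- N -> G) has no collider blocking it and no conditioned non-collider, so it is open.
Try {N}:
  P1: blocked at fork node N ∈ conditioning set.
{N} contains no descendant of Z and blocks every backdoor path.
No other singleton works — e.g. {J} leaves P1 open — so {N} is the unique smallest valid adjustment set.

{N}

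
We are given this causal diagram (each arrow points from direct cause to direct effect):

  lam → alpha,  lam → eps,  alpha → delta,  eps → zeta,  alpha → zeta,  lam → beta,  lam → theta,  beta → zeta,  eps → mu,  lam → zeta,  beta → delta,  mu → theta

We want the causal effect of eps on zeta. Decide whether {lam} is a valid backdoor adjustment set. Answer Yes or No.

Yes

Backdoor paths from eps to zeta (paths whose first edge points into eps):
  P1: eps <- lam -> alpha -> zeta
  P2: eps <- lam -> alpha -> delta <- beta -> zeta
  P3: eps <- lam -> beta -> zeta
  P4: eps <- lam -> beta -> delta <- alpha -> zeta
  P5: eps <- lam -> zeta
Condition 1 (no descendant of eps in the set): holds — descendants of eps are {mu, theta, zeta}; none are in {lam}.
Condition 2 (every backdoor path blocked by {lam}):
  P1: blocked at fork node lam ∈ conditioning set.
  P2: blocked at fork node lam ∈ conditioning set.
  P3: blocked at fork node lam ∈ conditioning set.
  P4: blocked at fork node lam ∈ conditioning set.
  P5: blocked at fork node lam ∈ conditioning set.
{lam} satisfies the backdoor criterion.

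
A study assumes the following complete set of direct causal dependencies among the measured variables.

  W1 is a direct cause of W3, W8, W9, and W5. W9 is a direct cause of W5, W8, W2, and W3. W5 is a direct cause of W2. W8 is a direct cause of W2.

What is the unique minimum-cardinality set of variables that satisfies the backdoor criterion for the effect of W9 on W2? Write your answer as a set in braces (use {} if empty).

Variables eligible for adjustment (non-descendants of W9, excluding W9 and W2): {W1}.
Backdoor paths from W9 to W2:
  P1: W9 <- W1 -> W8 -> W2
  P2: W9 <- W1 -> W5 -> W2
The empty set is not sufficient: P1 (W9 <- W1 -> W8 -> W2) has no collider blocking it and no conditioned non-collider, so it is open.
Try {W1}:
  P1: blocked at fork node W1 ∈ conditioning set.
  P2: blocked at fork node W1 ∈ conditioning set.
{W1} contains no descendant of W9 and blocks every backdoor path.
{W1} is the unique smallest valid adjustment set.

{W1}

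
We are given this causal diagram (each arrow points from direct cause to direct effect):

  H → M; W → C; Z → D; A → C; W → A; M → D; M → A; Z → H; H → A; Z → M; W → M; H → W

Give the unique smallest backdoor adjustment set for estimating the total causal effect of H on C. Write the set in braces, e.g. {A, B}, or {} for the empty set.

{Z}

Variables eligible for adjustment (non-descendants of H, excluding H and C): {Z}.
Backdoor paths from H to C:
  P1: H <- Z -> M <- W -> A -> C
  P2: H <- Z -> M <- W -> C
  P3: H <- Z -> M -> A <- W -> C
  P4: H <- Z -> M -> A -> C
  P5: H <- Z -> D <- M <- W -> A -> C
  P6: H <- Z -> D <- M <- W -> C
  P7: H <- Z -> D <- M -> A <- W -> C
  P8: H <- Z -> D <- M -> A -> C
The empty set is not sufficient: P4 (H <- Z -> M -> A -> C) has no collider blocking it and no conditioned non-collider, so it is open.
Try {Z}:
  P1: blocked at fork node Z ∈ conditioning set.
  P2: blocked at fork node Z ∈ conditioning set.
  P3: blocked at fork node Z ∈ conditioning set.
  P4: blocked at fork node Z ∈ conditioning set.
  P5: blocked at fork node Z ∈ conditioning set.
  P6: blocked at fork node Z ∈ conditioning set.
  P7: blocked at fork node Z ∈ conditioning set.
  P8: blocked at fork node Z ∈ conditioning set.
{Z} contains no descendant of H and blocks every backdoor path.
{Z} is the unique smallest valid adjustment set.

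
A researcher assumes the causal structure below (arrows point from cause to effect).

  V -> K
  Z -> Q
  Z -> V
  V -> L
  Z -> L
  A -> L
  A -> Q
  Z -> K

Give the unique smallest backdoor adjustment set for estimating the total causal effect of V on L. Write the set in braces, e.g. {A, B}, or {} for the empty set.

Variables eligible for adjustment (non-descendants of V, excluding V and L): {A, Q, Z}.
Backdoor paths from V to L:
  P1: V <- Z -> L
  P2: V <- Z -> Q <- A -> L
The empty set is not sufficient: P1 (V <- Z -> L) has no collider blocking it and no conditioned non-collider, so it is open.
Try {Z}:
  P1: blocked at fork node Z ∈ conditioning set.
  P2: blocked at fork node Z ∈ conditioning set.
{Z} contains no descendant of V and blocks every backdoor path.
No other singleton works — e.g. {A} leaves P1 open — so {Z} is the unique smallest valid adjustment set.

{Z}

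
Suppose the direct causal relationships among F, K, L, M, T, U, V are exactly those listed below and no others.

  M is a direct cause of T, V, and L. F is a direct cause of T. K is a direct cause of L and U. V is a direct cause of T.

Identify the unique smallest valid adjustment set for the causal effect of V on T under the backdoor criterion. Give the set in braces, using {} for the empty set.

{M}

Variables eligible for adjustment (non-descendants of V, excluding V and T): {F, K, L, M, U}.
Backdoor paths from V to T:
  P1: V <- M -> T
The empty set is not sufficient: P1 (V <- M -> T) has no collider blocking it and no conditioned non-collider, so it is open.
Try {M}:
  P1: blocked at fork node M ∈ conditioning set.
{M} contains no descendant of V and blocks every backdoor path.
No other singleton works — e.g. {F} leaves P1 open — so {M} is the unique smallest valid adjustment set.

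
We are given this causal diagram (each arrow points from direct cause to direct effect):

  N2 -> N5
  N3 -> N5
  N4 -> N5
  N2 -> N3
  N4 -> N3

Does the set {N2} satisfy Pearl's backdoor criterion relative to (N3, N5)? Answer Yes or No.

No

Backdoor paths from N3 to N5 (paths whose first edge points into N3):
  P1: N3 <- N4 -> N5
  P2: N3 <- N2 -> N5
Condition 1 (no descendant of N3 in the set): holds — descendants of N3 are {N5}; none are in {N2}.
Condition 2 (every backdoor path blocked by {N2}):
  P1: open — no interior node is in the conditioning set.
  P2: blocked at fork node N2 ∈ conditioning set.
{N2} does not satisfy the backdoor criterion.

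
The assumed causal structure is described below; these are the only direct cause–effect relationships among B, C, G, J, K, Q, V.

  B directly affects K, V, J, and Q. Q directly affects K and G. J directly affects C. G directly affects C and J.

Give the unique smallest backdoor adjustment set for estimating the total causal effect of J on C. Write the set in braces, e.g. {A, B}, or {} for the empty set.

{G}

Variables eligible for adjustment (non-descendants of J, excluding J and C): {B, G, K, Q, V}.
Backdoor paths from J to C:
  P1: J <- B -> Q -> G -> C
  P2: J <- B -> K <- Q -> G -> C
  P3: J <- G -> C
The empty set is not sufficient: P1 (J <- B -> Q -> G -> C) has no collider blocking it and no conditioned non-collider, so it is open.
Try {G}:
  P1: blocked at chain node G ∈ conditioning set.
  P2: blocked at collider K (neither it nor any descendant is in the conditioning set).
  P3: blocked at fork node G ∈ conditioning set.
{G} contains no descendant of J and blocks every backdoor path.
No other singleton works — e.g. {B} leaves P3 open — so {G} is the unique smallest valid adjustment set.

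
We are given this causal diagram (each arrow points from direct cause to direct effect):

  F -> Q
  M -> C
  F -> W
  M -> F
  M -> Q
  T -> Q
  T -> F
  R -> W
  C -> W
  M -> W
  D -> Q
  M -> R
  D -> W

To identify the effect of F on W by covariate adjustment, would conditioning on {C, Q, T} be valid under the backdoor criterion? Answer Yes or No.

No

Backdoor paths from F to W (paths whose first edge points into F):
  P1: F <- M -> C -> W
  P2: F <- M -> R -> W
  P3: F <- M -> Q <- D -> W
  P4: F <- M -> W
  P5: F <- T -> Q <- M -> C -> W
  P6: F <- T -> Q <- M -> R -> W
  P7: F <- T -> Q <- M -> W
  P8: F <- T -> Q <- D -> W
Condition 1 (no descendant of F in the set): FAILS — Q is a descendant of F.
Condition 2 (every backdoor path blocked by {C, Q, T}):
  P1: blocked at chain node C ∈ conditioning set.
  P2: open — no interior node is in the conditioning set.
  P3: open — collider(s) Q are conditioned on (or have a conditioned descendant) and no non-collider on the path is in the set.
  P4: open — no interior node is in the conditioning set.
  P5: blocked at fork node T ∈ conditioning set.
  P6: blocked at fork node T ∈ conditioning set.
  P7: blocked at fork node T ∈ conditioning set.
  P8: blocked at fork node T ∈ conditioning set.
{C, Q, T} does not satisfy the backdoor criterion.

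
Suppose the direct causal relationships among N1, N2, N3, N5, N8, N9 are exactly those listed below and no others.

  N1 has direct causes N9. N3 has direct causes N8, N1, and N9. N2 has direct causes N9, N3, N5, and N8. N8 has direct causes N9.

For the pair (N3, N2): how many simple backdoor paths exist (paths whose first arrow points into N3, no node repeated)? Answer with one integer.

A backdoor path from N3 to N2 is any simple undirected path whose first edge points into N3 (i.e. leaves N3 via a parent).
Parents of N3: {N1, N8, N9}.
Enumerating:
  P1: N3 <- N9 -> N8 -> N2
  P2: N3 <- N9 -> N2
  P3: N3 <- N1 <- N9 -> N8 -> N2
  P4: N3 <- N1 <- N9 -> N2
  P5: N3 <- N8 <- N9 -> N2
  P6: N3 <- N8 -> N2
That exhausts the simple backdoor paths. Count: 6.

6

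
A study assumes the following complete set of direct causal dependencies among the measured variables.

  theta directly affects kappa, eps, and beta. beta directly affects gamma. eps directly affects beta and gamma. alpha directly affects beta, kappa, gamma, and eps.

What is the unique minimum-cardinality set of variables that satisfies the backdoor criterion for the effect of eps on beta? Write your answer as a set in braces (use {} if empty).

Variables eligible for adjustment (non-descendants of eps, excluding eps and beta): {alpha, kappa, theta}.
Backdoor paths from eps to beta:
  P1: eps <- alpha -> kappa <- theta -> beta
  P2: eps <- alpha -> beta
  P3: eps <- alpha -> gamma <- beta
  P4: eps <- theta -> kappa <- alpha -> beta
  P5: eps <- theta -> kappa <- alpha -> gamma <- beta
  P6: eps <- theta -> beta
The empty set is not sufficient: P2 (eps <- alpha -> beta) has no collider blocking it and no conditioned non-collider, so it is open.
Try {alpha, theta}:
  P1: blocked at fork node alpha ∈ conditioning set.
  P2: blocked at fork node alpha ∈ conditioning set.
  P3: blocked at fork node alpha ∈ conditioning set.
  P4: blocked at fork node theta ∈ conditioning set.
  P5: blocked at fork node theta ∈ conditioning set.
  P6: blocked at fork node theta ∈ conditioning set.
{alpha, theta} contains no descendant of eps and blocks every backdoor path.
Every element of {alpha, theta} is needed (dropping alpha leaves P2 open; dropping theta leaves P6 open), so no proper subset is valid.
Among all size-2 subsets of the eligible variables, only {alpha, theta} blocks every backdoor path, so it is the unique smallest valid adjustment set.

{alpha, theta}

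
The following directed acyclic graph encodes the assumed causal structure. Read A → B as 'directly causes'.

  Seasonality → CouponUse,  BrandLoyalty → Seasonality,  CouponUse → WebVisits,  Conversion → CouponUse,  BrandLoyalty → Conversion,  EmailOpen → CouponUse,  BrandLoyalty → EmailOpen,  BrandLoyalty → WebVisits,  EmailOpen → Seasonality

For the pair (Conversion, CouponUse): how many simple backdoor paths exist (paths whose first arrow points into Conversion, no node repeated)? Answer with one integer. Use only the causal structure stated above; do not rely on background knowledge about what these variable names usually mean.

A backdoor path from Conversion to CouponUse is any simple undirected path whose first edge points into Conversion (i.e. leaves Conversion via a parent).
Parents of Conversion: {BrandLoyalty}.
Enumerating:
  P1: Conversion <- BrandLoyalty -> EmailOpen -> Seasonality -> CouponUse
  P2: Conversion <- BrandLoyalty -> EmailOpen -> CouponUse
  P3: Conversion <- BrandLoyalty -> Seasonality <- EmailOpen -> CouponUse
  P4: Conversion <- BrandLoyalty -> Seasonality -> CouponUse
  P5: Conversion <- BrandLoyalty -> WebVisits <- CouponUse
That exhausts the simple backdoor paths. Count: 5.

5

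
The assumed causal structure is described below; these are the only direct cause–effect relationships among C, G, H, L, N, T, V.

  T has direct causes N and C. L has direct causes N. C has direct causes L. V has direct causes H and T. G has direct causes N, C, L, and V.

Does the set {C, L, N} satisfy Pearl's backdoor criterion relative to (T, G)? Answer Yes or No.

Yes

Backdoor paths from T to G (paths whose first edge points into T):
  P1: T <- N -> L -> C -> G
  P2: T <- N -> L -> G
  P3: T <- N -> G
  P4: T <- C <- L <- N -> G
  P5: T <- C <- L -> G
  P6: T <- C -> G
Condition 1 (no descendant of T in the set): holds — descendants of T are {G, V}; none are in {C, L, N}.
Condition 2 (every backdoor path blocked by {C, L, N}):
  P1: blocked at fork node N ∈ conditioning set.
  P2: blocked at fork node N ∈ conditioning set.
  P3: blocked at fork node N ∈ conditioning set.
  P4: blocked at chain node C ∈ conditioning set.
  P5: blocked at chain node C ∈ conditioning set.
  P6: blocked at fork node C ∈ conditioning set.
{C, L, N} satisfies the backdoor criterion.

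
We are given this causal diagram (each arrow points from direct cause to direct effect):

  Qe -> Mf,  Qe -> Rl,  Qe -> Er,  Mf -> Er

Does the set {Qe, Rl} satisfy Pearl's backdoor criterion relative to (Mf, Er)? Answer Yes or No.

Yes

Backdoor paths from Mf to Er (paths whose first edge points into Mf):
  P1: Mf <- Qe -> Er
Condition 1 (no descendant of Mf in the set): holds — descendants of Mf are {Er}; none are in {Qe, Rl}.
Condition 2 (every backdoor path blocked by {Qe, Rl}):
  P1: blocked at fork node Qe ∈ conditioning set.
{Qe, Rl} satisfies the backdoor criterion.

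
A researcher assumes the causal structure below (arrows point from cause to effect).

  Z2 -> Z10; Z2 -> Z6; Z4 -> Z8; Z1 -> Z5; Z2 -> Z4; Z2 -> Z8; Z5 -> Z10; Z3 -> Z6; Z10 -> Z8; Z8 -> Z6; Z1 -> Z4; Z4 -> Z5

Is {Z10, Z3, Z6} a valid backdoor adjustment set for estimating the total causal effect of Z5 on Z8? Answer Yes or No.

Backdoor paths from Z5 to Z8 (paths whose first edge points into Z5):
  P1: Z5 <- Z1 -> Z4 <- Z2 -> Z10 -> Z8
  P2: Z5 <- Z1 -> Z4 <- Z2 -> Z8
  P3: Z5 <- Z1 -> Z4 <- Z2 -> Z6 <- Z8
  P4: Z5 <- Z1 -> Z4 -> Z8
  P5: Z5 <- Z4 <- Z2 -> Z10 -> Z8
  P6: Z5 <- Z4 <- Z2 -> Z8
  P7: Z5 <- Z4 <- Z2 -> Z6 <- Z8
  P8: Z5 <- Z4 -> Z8
Condition 1 (no descendant of Z5 in the set): FAILS — Z10 and Z6 are descendants of Z5.
Condition 2 (every backdoor path blocked by {Z10, Z3, Z6}):
  P1: blocked at chain node Z10 ∈ conditioning set.
  P2: open — collider(s) Z4 are conditioned on (or have a conditioned descendant) and no non-collider on the path is in the set.
  P3: open — collider(s) Z4, Z6 are conditioned on (or have a conditioned descendant) and no non-collider on the path is in the set.
  P4: open — no interior node is in the conditioning set.
  P5: blocked at chain node Z10 ∈ conditioning set.
  P6: open — no interior node is in the conditioning set.
  P7: open — collider(s) Z6 are conditioned on (or have a conditioned descendant) and no non-collider on the path is in the set.
  P8: open — no interior node is in the conditioning set.
{Z10, Z3, Z6} does not satisfy the backdoor criterion.

No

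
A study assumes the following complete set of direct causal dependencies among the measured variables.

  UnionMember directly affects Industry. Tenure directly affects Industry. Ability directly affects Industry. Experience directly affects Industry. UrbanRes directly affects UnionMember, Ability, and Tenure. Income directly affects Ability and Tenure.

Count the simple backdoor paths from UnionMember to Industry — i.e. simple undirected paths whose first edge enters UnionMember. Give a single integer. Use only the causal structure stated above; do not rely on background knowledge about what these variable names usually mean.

A backdoor path from UnionMember to Industry is any simple undirected path whose first edge points into UnionMember (i.e. leaves UnionMember via a parent).
Parents of UnionMember: {UrbanRes}.
Enumerating:
  P1: UnionMember <- UrbanRes -> Tenure <- Income -> Ability -> Industry
  P2: UnionMember <- UrbanRes -> Tenure -> Industry
  P3: UnionMember <- UrbanRes -> Ability <- Income -> Tenure -> Industry
  P4: UnionMember <- UrbanRes -> Ability -> Industry
That exhausts the simple backdoor paths. Count: 4.

4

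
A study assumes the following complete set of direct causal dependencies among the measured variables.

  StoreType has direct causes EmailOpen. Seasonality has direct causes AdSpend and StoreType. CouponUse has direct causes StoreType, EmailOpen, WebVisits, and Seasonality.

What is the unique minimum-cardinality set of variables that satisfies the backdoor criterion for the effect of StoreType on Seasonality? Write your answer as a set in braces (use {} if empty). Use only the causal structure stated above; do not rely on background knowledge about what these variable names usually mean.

Variables eligible for adjustment (non-descendants of StoreType, excluding StoreType and Seasonality): {AdSpend, EmailOpen, WebVisits}.
Backdoor paths from StoreType to Seasonality:
  P1: StoreType <- EmailOpen -> CouponUse <- Seasonality
Each backdoor path contains an unconditioned collider, so every path is already blocked with the empty conditioning set:
  P1: blocked at collider CouponUse (neither it nor any descendant is in the conditioning set).
The empty set is therefore the unique smallest valid set.

{}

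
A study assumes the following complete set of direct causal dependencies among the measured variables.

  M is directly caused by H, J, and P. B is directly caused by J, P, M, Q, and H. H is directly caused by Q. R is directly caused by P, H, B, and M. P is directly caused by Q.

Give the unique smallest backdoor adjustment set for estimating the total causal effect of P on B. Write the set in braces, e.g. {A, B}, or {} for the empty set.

{Q}

Variables eligible for adjustment (non-descendants of P, excluding P and B): {H, J, Q}.
Backdoor paths from P to B:
  P1: P <- Q -> H -> M <- J -> B
  P2: P <- Q -> H -> M -> B
  P3: P <- Q -> H -> M -> R <- B
  P4: P <- Q -> H -> B
  P5: P <- Q -> H -> R <- M <- J -> B
  P6: P <- Q -> H -> R <- M -> B
  P7: P <- Q -> H -> R <- B
  P8: P <- Q -> B
The empty set is not sufficient: P2 (P <- Q -> H -> M -> B) has no collider blocking it and no conditioned non-collider, so it is open.
Try {Q}:
  P1: blocked at fork node Q ∈ conditioning set.
  P2: blocked at fork node Q ∈ conditioning set.
  P3: blocked at fork node Q ∈ conditioning set.
  P4: blocked at fork node Q ∈ conditioning set.
  P5: blocked at fork node Q ∈ conditioning set.
  P6: blocked at fork node Q ∈ conditioning set.
  P7: blocked at fork node Q ∈ conditioning set.
  P8: blocked at fork node Q ∈ conditioning set.
{Q} contains no descendant of P and blocks every backdoor path.
No other singleton works — e.g. {H} leaves P8 open — so {Q} is the unique smallest valid adjustment set.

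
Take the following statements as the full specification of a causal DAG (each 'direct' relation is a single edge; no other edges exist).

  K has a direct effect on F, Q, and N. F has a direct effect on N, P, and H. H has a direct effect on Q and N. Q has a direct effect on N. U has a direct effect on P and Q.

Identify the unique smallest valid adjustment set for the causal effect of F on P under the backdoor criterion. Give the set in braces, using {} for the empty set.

Variables eligible for adjustment (non-descendants of F, excluding F and P): {K, U}.
Backdoor paths from F to P:
  P1: F <- K -> Q <- U -> P
  P2: F <- K -> N <- H -> Q <- U -> P
  P3: F <- K -> N <- Q <- U -> P
Each backdoor path contains an unconditioned collider, so every path is already blocked with the empty conditioning set:
  P1: blocked at collider Q (neither it nor any descendant is in the conditioning set).
  P2: blocked at collider N (neither it nor any descendant is in the conditioning set).
  P3: blocked at collider N (neither it nor any descendant is in the conditioning set).
The empty set is therefore the unique smallest valid set.

{}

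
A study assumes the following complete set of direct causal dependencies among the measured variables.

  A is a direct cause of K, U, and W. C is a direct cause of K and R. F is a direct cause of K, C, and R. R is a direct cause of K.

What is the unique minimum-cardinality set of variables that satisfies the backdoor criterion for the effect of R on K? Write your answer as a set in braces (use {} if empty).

Variables eligible for adjustment (non-descendants of R, excluding R and K): {A, C, F, U, W}.
Backdoor paths from R to K:
  P1: R <- F -> C -> K
  P2: R <- F -> K
  P3: R <- C <- F -> K
  P4: R <- C -> K
The empty set is not sufficient: P1 (R <- F -> C -> K) has no collider blocking it and no conditioned non-collider, so it is open.
Try {C, F}:
  P1: blocked at fork node F ∈ conditioning set.
  P2: blocked at fork node F ∈ conditioning set.
  P3: blocked at chain node C ∈ conditioning set.
  P4: blocked at fork node C ∈ conditioning set.
{C, F} contains no descendant of R and blocks every backdoor path.
Every element of {C, F} is needed (dropping C leaves P4 open; dropping F leaves P2 open), so no proper subset is valid.
Among all size-2 subsets of the eligible variables, only {C, F} blocks every backdoor path, so it is the unique smallest valid adjustment set.

{C, F}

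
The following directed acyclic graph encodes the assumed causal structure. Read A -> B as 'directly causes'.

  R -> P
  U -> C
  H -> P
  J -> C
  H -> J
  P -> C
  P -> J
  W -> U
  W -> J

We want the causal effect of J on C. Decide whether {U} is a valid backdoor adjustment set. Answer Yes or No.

Backdoor paths from J to C (paths whose first edge points into J):
  P1: J <- W -> U -> C
  P2: J <- H -> P -> C
  P3: J <- P -> C
Condition 1 (no descendant of J in the set): holds — descendants of J are {C}; none are in {U}.
Condition 2 (every backdoor path blocked by {U}):
  P1: blocked at chain node U ∈ conditioning set.
  P2: open — no interior node is in the conditioning set.
  P3: open — no interior node is in the conditioning set.
{U} does not satisfy the backdoor criterion.

No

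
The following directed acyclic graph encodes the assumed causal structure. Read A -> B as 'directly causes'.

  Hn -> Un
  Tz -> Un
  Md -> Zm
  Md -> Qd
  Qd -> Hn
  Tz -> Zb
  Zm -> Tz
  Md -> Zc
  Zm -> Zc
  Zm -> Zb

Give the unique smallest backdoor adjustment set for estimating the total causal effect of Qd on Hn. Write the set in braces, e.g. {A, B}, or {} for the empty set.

Variables eligible for adjustment (non-descendants of Qd, excluding Qd and Hn): {Md, Tz, Zb, Zc, Zm}.
Backdoor paths from Qd to Hn:
  P1: Qd <- Md -> Zm -> Tz -> Un <- Hn
  P2: Qd <- Md -> Zm -> Zb <- Tz -> Un <- Hn
  P3: Qd <- Md -> Zc <- Zm -> Tz -> Un <- Hn
  P4: Qd <- Md -> Zc <- Zm -> Zb <- Tz -> Un <- Hn
Each backdoor path contains an unconditioned collider, so every path is already blocked with the empty conditioning set:
  P1: blocked at collider Un (neither it nor any descendant is in the conditioning set).
  P2: blocked at collider Zb (neither it nor any descendant is in the conditioning set).
  P3: blocked at collider Zc (neither it nor any descendant is in the conditioning set).
  P4: blocked at collider Zc (neither it nor any descendant is in the conditioning set).
The empty set is therefore the unique smallest valid set.

{}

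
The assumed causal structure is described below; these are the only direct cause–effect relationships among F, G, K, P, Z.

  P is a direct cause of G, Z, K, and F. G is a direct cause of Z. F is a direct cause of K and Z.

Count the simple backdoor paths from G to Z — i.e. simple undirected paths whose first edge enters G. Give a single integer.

3

A backdoor path from G to Z is any simple undirected path whose first edge points into G (i.e. leaves G via a parent).
Parents of G: {P}.
Enumerating:
  P1: G <- P -> F -> Z
  P2: G <- P -> K <- F -> Z
  P3: G <- P -> Z
That exhausts the simple backdoor paths. Count: 3.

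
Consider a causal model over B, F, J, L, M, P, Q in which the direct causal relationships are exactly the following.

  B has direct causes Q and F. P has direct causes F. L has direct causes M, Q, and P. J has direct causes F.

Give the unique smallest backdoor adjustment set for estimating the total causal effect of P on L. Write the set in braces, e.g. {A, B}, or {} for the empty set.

Variables eligible for adjustment (non-descendants of P, excluding P and L): {B, F, J, M, Q}.
Backdoor paths from P to L:
  P1: P <- F -> B <- Q -> L
Each backdoor path contains an unconditioned collider, so every path is already blocked with the empty conditioning set:
  P1: blocked at collider B (neither it nor any descendant is in the conditioning set).
The empty set is therefore the unique smallest valid set.

{}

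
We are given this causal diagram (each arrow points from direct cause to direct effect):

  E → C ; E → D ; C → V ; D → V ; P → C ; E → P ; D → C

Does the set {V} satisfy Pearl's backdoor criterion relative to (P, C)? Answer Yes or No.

Backdoor paths from P to C (paths whose first edge points into P):
  P1: P <- E -> D -> C
  P2: P <- E -> D -> V <- C
  P3: P <- E -> C
Condition 1 (no descendant of P in the set): FAILS — V is a descendant of P.
Condition 2 (every backdoor path blocked by {V}):
  P1: open — no interior node is in the conditioning set.
  P2: open — collider(s) V are conditioned on (or have a conditioned descendant) and no non-collider on the path is in the set.
  P3: open — no interior node is in the conditioning set.
{V} does not satisfy the backdoor criterion.

No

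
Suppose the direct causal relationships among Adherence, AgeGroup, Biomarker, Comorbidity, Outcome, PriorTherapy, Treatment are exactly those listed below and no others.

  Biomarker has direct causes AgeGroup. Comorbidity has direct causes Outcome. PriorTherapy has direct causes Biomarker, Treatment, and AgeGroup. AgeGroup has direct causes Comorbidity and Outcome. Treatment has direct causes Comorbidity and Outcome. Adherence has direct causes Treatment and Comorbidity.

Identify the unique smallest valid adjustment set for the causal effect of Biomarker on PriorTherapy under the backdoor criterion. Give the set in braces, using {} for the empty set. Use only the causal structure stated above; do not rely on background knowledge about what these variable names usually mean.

{AgeGroup}

Variables eligible for adjustment (non-descendants of Biomarker, excluding Biomarker and PriorTherapy): {Adherence, AgeGroup, Comorbidity, Outcome, Treatment}.
Backdoor paths from Biomarker to PriorTherapy:
  P1: Biomarker <- AgeGroup <- Outcome -> Comorbidity -> Treatment -> PriorTherapy
  P2: Biomarker <- AgeGroup <- Outcome -> Comorbidity -> Adherence <- Treatment -> PriorTherapy
  P3: Biomarker <- AgeGroup <- Outcome -> Treatment -> PriorTherapy
  P4: Biomarker <- AgeGroup <- Comorbidity <- Outcome -> Treatment -> PriorTherapy
  P5: Biomarker <- AgeGroup <- Comorbidity -> Treatment -> PriorTherapy
  P6: Biomarker <- AgeGroup <- Comorbidity -> Adherence <- Treatment -> PriorTherapy
  P7: Biomarker <- AgeGroup -> PriorTherapy
The empty set is not sufficient: P1 (Biomarker <- AgeGroup <- Outcome -> Comorbidity -> Treatment -> PriorTherapy) has no collider blocking it and no conditioned non-collider, so it is open.
Try {AgeGroup}:
  P1: blocked at chain node AgeGroup ∈ conditioning set.
  P2: blocked at chain node AgeGroup ∈ conditioning set.
  P3: blocked at chain node AgeGroup ∈ conditioning set.
  P4: blocked at chain node AgeGroup ∈ conditioning set.
  P5: blocked at chain node AgeGroup ∈ conditioning set.
  P6: blocked at chain node AgeGroup ∈ conditioning set.
  P7: blocked at fork node AgeGroup ∈ conditioning set.
{AgeGroup} contains no descendant of Biomarker and blocks every backdoor path.
No other singleton works — e.g. {Outcome} leaves P5 open — so {AgeGroup} is the unique smallest valid adjustment set.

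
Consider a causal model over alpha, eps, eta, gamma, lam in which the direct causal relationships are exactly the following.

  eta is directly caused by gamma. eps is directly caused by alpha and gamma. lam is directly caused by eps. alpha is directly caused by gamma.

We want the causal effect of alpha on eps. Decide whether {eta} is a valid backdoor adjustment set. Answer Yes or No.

No

Backdoor paths from alpha to eps (paths whose first edge points into alpha):
  P1: alpha <- gamma -> eps
Condition 1 (no descendant of alpha in the set): holds — descendants of alpha are {eps, lam}; none are in {eta}.
Condition 2 (every backdoor path blocked by {eta}):
  P1: open — no interior node is in the conditioning set.
{eta} does not satisfy the backdoor criterion.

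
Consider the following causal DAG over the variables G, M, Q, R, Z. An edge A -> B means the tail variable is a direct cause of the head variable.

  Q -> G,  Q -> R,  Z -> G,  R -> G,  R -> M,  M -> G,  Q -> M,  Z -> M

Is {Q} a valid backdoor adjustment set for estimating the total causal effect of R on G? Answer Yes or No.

Yes

Backdoor paths from R to G (paths whose first edge points into R):
  P1: R <- Q -> M <- Z -> G
  P2: R <- Q -> M -> G
  P3: R <- Q -> G
Condition 1 (no descendant of R in the set): holds — descendants of R are {G, M}; none are in {Q}.
Condition 2 (every backdoor path blocked by {Q}):
  P1: blocked at fork node Q ∈ conditioning set.
  P2: blocked at fork node Q ∈ conditioning set.
  P3: blocked at fork node Q ∈ conditioning set.
{Q} satisfies the backdoor criterion.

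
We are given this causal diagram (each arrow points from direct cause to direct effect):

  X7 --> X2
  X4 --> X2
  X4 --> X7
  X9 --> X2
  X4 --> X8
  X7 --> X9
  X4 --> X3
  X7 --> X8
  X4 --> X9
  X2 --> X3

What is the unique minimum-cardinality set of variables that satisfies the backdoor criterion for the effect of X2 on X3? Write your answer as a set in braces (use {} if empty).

Variables eligible for adjustment (non-descendants of X2, excluding X2 and X3): {X4, X7, X8, X9}.
Backdoor paths from X2 to X3:
  P1: X2 <- X4 -> X3
  P2: X2 <- X7 <- X4 -> X3
  P3: X2 <- X7 -> X9 <- X4 -> X3
  P4: X2 <- X7 -> X8 <- X4 -> X3
  P5: X2 <- X9 <- X4 -> X3
  P6: X2 <- X9 <- X7 <- X4 -> X3
  P7: X2 <- X9 <- X7 -> X8 <- X4 -> X3
The empty set is not sufficient: P1 (X2 <- X4 -> X3) has no collider blocking it and no conditioned non-collider, so it is open.
Try {X4}:
  P1: blocked at fork node X4 ∈ conditioning set.
  P2: blocked at fork node X4 ∈ conditioning set.
  P3: blocked at collider X9 (neither it nor any descendant is in the conditioning set).
  P4: blocked at collider X8 (neither it nor any descendant is in the conditioning set).
  P5: blocked at fork node X4 ∈ conditioning set.
  P6: blocked at fork node X4 ∈ conditioning set.
  P7: blocked at collider X8 (neither it nor any descendant is in the conditioning set).
{X4} contains no descendant of X2 and blocks every backdoor path.
No other singleton works — e.g. {X7} leaves P1 open — so {X4} is the unique smallest valid adjustment set.

{X4}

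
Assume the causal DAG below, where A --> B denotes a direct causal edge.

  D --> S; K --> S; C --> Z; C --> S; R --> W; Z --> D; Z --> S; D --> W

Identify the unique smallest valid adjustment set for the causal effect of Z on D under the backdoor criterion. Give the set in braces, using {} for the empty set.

{}

Variables eligible for adjustment (non-descendants of Z, excluding Z and D): {C, K, R}.
Backdoor paths from Z to D:
  P1: Z <- C -> S <- D
Each backdoor path contains an unconditioned collider, so every path is already blocked with the empty conditioning set:
  P1: blocked at collider S (neither it nor any descendant is in the conditioning set).
The empty set is therefore the unique smallest valid set.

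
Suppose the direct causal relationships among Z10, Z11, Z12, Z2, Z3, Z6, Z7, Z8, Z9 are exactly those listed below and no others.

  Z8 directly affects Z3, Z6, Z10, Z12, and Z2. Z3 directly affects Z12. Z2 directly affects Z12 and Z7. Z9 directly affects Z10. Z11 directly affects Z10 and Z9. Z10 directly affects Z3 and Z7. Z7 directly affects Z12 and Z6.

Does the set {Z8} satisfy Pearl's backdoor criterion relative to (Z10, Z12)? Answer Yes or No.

Yes

Backdoor paths from Z10 to Z12 (paths whose first edge points into Z10):
  P1: Z10 <- Z8 -> Z2 -> Z7 -> Z12
  P2: Z10 <- Z8 -> Z2 -> Z12
  P3: Z10 <- Z8 -> Z3 -> Z12
  P4: Z10 <- Z8 -> Z12
  P5: Z10 <- Z8 -> Z6 <- Z7 <- Z2 -> Z12
  P6: Z10 <- Z8 -> Z6 <- Z7 -> Z12
Condition 1 (no descendant of Z10 in the set): holds — descendants of Z10 are {Z12, Z3, Z6, Z7}; none are in {Z8}.
Condition 2 (every backdoor path blocked by {Z8}):
  P1: blocked at fork node Z8 ∈ conditioning set.
  P2: blocked at fork node Z8 ∈ conditioning set.
  P3: blocked at fork node Z8 ∈ conditioning set.
  P4: blocked at fork node Z8 ∈ conditioning set.
  P5: blocked at fork node Z8 ∈ conditioning set.
  P6: blocked at fork node Z8 ∈ conditioning set.
{Z8} satisfies the backdoor criterion.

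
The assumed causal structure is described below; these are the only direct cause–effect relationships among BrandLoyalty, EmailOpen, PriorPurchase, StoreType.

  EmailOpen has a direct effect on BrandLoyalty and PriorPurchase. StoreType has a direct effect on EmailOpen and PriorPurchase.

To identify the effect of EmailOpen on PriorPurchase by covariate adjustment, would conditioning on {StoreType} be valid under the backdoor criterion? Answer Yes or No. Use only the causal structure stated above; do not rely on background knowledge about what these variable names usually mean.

Backdoor paths from EmailOpen to PriorPurchase (paths whose first edge points into EmailOpen):
  P1: EmailOpen <- StoreType -> PriorPurchase
Condition 1 (no descendant of EmailOpen in the set): holds — descendants of EmailOpen are {BrandLoyalty, PriorPurchase}; none are in {StoreType}.
Condition 2 (every backdoor path blocked by {StoreType}):
  P1: blocked at fork node StoreType ∈ conditioning set.
{StoreType} satisfies the backdoor criterion.

Yes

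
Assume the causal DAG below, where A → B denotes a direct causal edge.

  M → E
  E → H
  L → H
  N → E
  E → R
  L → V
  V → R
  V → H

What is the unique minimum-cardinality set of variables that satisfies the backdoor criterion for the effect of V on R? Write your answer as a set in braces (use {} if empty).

{}

Variables eligible for adjustment (non-descendants of V, excluding V and R): {E, L, M, N}.
Backdoor paths from V to R:
  P1: V <- L -> H <- E -> R
Each backdoor path contains an unconditioned collider, so every path is already blocked with the empty conditioning set:
  P1: blocked at collider H (neither it nor any descendant is in the conditioning set).
The empty set is therefore the unique smallest valid set.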